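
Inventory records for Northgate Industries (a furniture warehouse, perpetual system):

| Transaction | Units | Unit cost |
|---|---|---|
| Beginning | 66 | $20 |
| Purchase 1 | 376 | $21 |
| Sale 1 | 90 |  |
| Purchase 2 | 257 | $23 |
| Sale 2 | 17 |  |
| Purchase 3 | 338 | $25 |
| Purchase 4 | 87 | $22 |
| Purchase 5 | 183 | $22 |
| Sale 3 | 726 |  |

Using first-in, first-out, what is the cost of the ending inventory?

Ending inventory = $11,040

Sale 1 (90) [FIFO — oldest first]: 66 @ $20 + 24 @ $21 = $1,824
Sale 2 (17) [FIFO — oldest first]: 17 @ $21 = $357
Sale 3 (726) [FIFO — oldest first]: 335 @ $21 + 257 @ $23 + 134 @ $25 = $16,296
Total COGS = $1,824 + $357 + $16,296 = $18,477
Ending inventory: 204 @ $25 + 87 @ $22 + 183 @ $22 = $11,040
Check: goods available $29,517 = COGS $18,477 + ending $11,040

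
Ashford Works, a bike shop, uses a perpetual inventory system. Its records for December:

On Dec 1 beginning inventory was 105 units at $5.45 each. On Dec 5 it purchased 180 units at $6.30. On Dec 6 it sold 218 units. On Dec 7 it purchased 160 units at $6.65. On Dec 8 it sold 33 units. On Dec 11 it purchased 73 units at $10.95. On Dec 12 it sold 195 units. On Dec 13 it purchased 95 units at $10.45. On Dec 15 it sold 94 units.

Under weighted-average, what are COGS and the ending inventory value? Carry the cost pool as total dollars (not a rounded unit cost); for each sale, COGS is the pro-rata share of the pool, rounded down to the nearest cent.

COGS = $3,886.57; ending inventory = $675.78

After Dec 1: 105 on hand, pool $572.25 (≈ $5.4500 each)
After Dec 5: 285 on hand, pool $1,706.25 (≈ $5.9868 each)
Dec 6, sell 218: 218/285 × $1,706.25 → $1,305.13
After Dec 7: 227 on hand, pool $1,465.12 (≈ $6.4543 each)
Dec 8, sell 33: 33/227 × $1,465.12 → $212.99
After Dec 11: 267 on hand, pool $2,051.48 (≈ $7.6834 each)
Dec 12, sell 195: 195/267 × $2,051.48 → $1,498.27
After Dec 13: 167 on hand, pool $1,545.96 (≈ $9.2572 each)
Dec 15, sell 94: 94/167 × $1,545.96 → $870.18
Total COGS = $1,305.13 + $212.99 + $1,498.27 + $870.18 = $3,886.57
Ending inventory (cost pool remaining) = $675.78
Check: goods available $4,562.35 = COGS $3,886.57 + ending $675.78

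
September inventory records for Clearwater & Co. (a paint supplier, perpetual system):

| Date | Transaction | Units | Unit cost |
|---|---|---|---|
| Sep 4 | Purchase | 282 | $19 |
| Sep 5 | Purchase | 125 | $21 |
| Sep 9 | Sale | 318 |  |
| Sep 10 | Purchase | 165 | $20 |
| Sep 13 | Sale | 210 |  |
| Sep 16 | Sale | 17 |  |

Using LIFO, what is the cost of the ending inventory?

Ending inventory = $513

Sep 9, 318 sold [LIFO — newest first]: 125 @ $21 + 193 @ $19 = $6,292
Sep 13, 210 sold [LIFO — newest first]: 165 @ $20 + 45 @ $19 = $4,155
Sep 16, 17 sold [LIFO — newest first]: 17 @ $19 = $323
Total COGS = $6,292 + $4,155 + $323 = $10,770
Ending inventory: 27 @ $19 = $513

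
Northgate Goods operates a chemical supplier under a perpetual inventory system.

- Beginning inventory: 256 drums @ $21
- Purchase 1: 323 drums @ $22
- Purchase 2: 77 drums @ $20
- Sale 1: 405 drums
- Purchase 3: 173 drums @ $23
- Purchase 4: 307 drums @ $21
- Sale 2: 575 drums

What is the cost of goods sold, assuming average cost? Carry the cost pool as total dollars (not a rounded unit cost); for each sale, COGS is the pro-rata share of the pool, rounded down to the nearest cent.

After Beginning: 256 on hand, pool $5,376.00 (≈ $21.0000 each)
After Purchase 1: 579 on hand, pool $12,482.00 (≈ $21.5579 each)
After Purchase 2: 656 on hand, pool $14,022.00 (≈ $21.3750 each)
Sale 1, sell 405: 405/656 × $14,022.00 → $8,656.87
After Purchase 3: 424 on hand, pool $9,344.13 (≈ $22.0380 each)
After Purchase 4: 731 on hand, pool $15,791.13 (≈ $21.6021 each)
Sale 2, sell 575: 575/731 × $15,791.13 → $12,421.20
Total COGS = $8,656.87 + $12,421.20 = $21,078.07
Ending inventory (cost pool remaining) = $3,369.93

COGS = $21,078.07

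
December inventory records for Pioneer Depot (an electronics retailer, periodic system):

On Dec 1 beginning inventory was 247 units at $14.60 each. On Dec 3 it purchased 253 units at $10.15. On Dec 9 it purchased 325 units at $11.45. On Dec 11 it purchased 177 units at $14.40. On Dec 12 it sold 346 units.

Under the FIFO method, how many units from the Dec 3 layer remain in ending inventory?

154

Dec 12, 346 sold [FIFO — oldest first]: 247 @ $14.60 + 99 @ $10.15 = $4,611.05
Ending inventory: 154 @ $10.15 + 325 @ $11.45 + 177 @ $14.40 = $7,833.15
Check: goods available $12,444.20 = COGS $4,611.05 + ending $7,833.15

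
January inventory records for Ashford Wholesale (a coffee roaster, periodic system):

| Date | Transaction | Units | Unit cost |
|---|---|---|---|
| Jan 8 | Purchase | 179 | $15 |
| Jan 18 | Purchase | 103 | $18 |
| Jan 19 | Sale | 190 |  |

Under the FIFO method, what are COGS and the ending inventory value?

Jan 19, 190 sold [FIFO — oldest first]: 179 @ $15 + 11 @ $18 = $2,883
Ending inventory: 92 @ $18 = $1,656

COGS = $2,883; ending inventory = $1,656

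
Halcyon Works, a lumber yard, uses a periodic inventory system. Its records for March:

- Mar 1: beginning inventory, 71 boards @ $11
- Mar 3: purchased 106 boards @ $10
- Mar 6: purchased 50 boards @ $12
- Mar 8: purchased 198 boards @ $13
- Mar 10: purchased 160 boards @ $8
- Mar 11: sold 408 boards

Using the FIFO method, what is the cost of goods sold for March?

COGS = $4,794

Mar 11, 408 sold [FIFO — oldest first]: 71 @ $11 + 106 @ $10 + 50 @ $12 + 181 @ $13 = $4,794
Ending inventory: 17 @ $13 + 160 @ $8 = $1,501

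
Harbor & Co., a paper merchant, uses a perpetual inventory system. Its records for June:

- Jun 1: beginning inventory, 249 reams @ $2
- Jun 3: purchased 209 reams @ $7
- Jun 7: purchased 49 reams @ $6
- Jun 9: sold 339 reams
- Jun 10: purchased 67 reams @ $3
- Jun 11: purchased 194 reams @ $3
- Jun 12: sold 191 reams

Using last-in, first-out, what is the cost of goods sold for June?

COGS = $2,492

Jun 9, 339 sold [LIFO — newest first]: 49 @ $6 + 209 @ $7 + 81 @ $2 = $1,919
Jun 12, 191 sold [LIFO — newest first]: 191 @ $3 = $573
Total COGS = $1,919 + $573 = $2,492
Ending inventory: 168 @ $2 + 67 @ $3 + 3 @ $3 = $546
Check: goods available $3,038 = COGS $2,492 + ending $546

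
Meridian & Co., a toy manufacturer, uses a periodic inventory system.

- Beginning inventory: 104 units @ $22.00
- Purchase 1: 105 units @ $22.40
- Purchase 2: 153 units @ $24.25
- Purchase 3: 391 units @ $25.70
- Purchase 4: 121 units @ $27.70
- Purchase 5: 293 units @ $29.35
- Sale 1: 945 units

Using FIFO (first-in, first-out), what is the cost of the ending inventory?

Ending inventory = $6,515.70

Sale 1 (945) [FIFO — oldest first]: 104 @ $22.00 + 105 @ $22.40 + 153 @ $24.25 + 391 @ $25.70 + 121 @ $27.70 + 71 @ $29.35 = $23,834.50
Ending inventory: 222 @ $29.35 = $6,515.70
Check: goods available $30,350.20 = COGS $23,834.50 + ending $6,515.70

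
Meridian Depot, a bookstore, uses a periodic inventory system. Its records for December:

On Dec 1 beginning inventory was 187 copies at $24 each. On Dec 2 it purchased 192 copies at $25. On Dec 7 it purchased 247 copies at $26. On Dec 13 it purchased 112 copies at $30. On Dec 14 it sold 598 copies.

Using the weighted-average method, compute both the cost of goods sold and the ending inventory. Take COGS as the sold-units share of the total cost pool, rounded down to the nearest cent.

Dec 14, sell 598: 598/738 × $19,070.00 → $15,452.38
Ending inventory (cost pool remaining) = $3,617.62
Check: goods available $19,070.00 = COGS $15,452.38 + ending $3,617.62

COGS = $15,452.38; ending inventory = $3,617.62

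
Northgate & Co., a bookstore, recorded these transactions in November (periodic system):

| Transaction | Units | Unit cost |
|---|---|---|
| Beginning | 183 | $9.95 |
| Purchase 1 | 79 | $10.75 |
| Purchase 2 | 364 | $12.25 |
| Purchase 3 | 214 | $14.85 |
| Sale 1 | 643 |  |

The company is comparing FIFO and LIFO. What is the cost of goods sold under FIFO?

COGS = $7,381.55

FIFO COGS: 183 @ $9.95 + 79 @ $10.75 + 364 @ $12.25 + 17 @ $14.85 = $7,381.55
LIFO COGS: 214 @ $14.85 + 364 @ $12.25 + 65 @ $10.75 = $8,335.65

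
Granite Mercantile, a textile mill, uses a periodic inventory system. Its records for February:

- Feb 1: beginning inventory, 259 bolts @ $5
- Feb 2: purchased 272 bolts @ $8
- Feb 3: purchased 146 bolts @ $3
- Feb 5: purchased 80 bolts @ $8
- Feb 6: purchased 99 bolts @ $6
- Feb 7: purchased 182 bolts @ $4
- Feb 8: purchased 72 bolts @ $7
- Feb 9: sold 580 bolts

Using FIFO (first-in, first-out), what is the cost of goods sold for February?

COGS = $3,618

Feb 9, 580 sold [FIFO — oldest first]: 259 @ $5 + 272 @ $8 + 49 @ $3 = $3,618
Ending inventory: 97 @ $3 + 80 @ $8 + 99 @ $6 + 182 @ $4 + 72 @ $7 = $2,757
Check: goods available $6,375 = COGS $3,618 + ending $2,757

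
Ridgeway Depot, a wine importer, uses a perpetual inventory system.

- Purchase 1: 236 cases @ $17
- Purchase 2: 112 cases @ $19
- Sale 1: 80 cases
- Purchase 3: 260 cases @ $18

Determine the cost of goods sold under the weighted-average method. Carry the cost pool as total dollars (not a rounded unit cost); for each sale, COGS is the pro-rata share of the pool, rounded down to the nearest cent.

COGS = $1,411.49

After Purchase 1: 236 on hand, pool $4,012.00 (≈ $17.0000 each)
After Purchase 2: 348 on hand, pool $6,140.00 (≈ $17.6437 each)
Sale 1, sell 80: 80/348 × $6,140.00 → $1,411.49
After Purchase 3: 528 on hand, pool $9,408.51 (≈ $17.8191 each)
Ending inventory (cost pool remaining) = $9,408.51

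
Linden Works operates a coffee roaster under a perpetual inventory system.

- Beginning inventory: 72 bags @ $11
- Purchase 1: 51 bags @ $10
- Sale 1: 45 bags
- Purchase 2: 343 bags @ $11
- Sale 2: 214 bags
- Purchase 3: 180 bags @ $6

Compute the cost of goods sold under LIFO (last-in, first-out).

Sale 1 (45) [LIFO — newest first]: 45 @ $10 = $450
Sale 2 (214) [LIFO — newest first]: 214 @ $11 = $2,354
Total COGS = $450 + $2,354 = $2,804
Ending inventory: 72 @ $11 + 6 @ $10 + 129 @ $11 + 180 @ $6 = $3,351
Check: goods available $6,155 = COGS $2,804 + ending $3,351

COGS = $2,804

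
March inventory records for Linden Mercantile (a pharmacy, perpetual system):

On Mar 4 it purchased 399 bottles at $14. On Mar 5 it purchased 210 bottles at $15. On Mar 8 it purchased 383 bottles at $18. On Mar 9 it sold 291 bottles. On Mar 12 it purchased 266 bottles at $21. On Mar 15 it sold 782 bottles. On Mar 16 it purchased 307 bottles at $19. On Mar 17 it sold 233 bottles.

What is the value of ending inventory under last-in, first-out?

Ending inventory = $3,996

Mar 9, 291 sold [LIFO — newest first]: 291 @ $18 = $5,238
Mar 15, 782 sold [LIFO — newest first]: 266 @ $21 + 92 @ $18 + 210 @ $15 + 214 @ $14 = $13,388
Mar 17, 233 sold [LIFO — newest first]: 233 @ $19 = $4,427
Total COGS = $5,238 + $13,388 + $4,427 = $23,053
Ending inventory: 185 @ $14 + 74 @ $19 = $3,996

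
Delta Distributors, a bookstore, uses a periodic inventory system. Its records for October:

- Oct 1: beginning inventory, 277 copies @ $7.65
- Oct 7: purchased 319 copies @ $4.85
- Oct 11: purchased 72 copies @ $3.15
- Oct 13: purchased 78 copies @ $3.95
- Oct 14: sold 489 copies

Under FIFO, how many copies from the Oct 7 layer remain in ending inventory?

Oct 14, 489 sold [FIFO — oldest first]: 277 @ $7.65 + 212 @ $4.85 = $3,147.25
Ending inventory: 107 @ $4.85 + 72 @ $3.15 + 78 @ $3.95 = $1,053.85
Check: goods available $4,201.10 = COGS $3,147.25 + ending $1,053.85

107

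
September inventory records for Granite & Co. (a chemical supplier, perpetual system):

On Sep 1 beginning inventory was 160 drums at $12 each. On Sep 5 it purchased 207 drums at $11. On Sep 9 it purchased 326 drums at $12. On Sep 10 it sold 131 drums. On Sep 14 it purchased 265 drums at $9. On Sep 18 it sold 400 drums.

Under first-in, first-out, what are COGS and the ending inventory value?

COGS = $6,165; ending inventory = $4,329

Sep 10, 131 sold [FIFO — oldest first]: 131 @ $12 = $1,572
Sep 18, 400 sold [FIFO — oldest first]: 29 @ $12 + 207 @ $11 + 164 @ $12 = $4,593
Total COGS = $1,572 + $4,593 = $6,165
Ending inventory: 162 @ $12 + 265 @ $9 = $4,329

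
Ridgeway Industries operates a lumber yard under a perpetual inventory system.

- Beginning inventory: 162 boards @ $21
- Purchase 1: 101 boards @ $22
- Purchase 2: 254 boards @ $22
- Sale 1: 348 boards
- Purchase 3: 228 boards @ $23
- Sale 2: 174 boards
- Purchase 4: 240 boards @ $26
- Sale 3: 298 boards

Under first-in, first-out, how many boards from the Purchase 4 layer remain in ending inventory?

Sale 1 (348) [FIFO — oldest first]: 162 @ $21 + 101 @ $22 + 85 @ $22 = $7,494
Sale 2 (174) [FIFO — oldest first]: 169 @ $22 + 5 @ $23 = $3,833
Sale 3 (298) [FIFO — oldest first]: 223 @ $23 + 75 @ $26 = $7,079
Total COGS = $7,494 + $3,833 + $7,079 = $18,406
Ending inventory: 165 @ $26 = $4,290

165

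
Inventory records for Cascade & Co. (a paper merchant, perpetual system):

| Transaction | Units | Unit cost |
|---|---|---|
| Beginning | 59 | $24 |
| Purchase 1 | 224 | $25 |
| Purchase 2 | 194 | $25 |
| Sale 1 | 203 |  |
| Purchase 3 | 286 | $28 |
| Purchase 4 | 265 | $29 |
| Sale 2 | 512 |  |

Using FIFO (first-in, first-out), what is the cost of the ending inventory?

Sale 1 (203) [FIFO — oldest first]: 59 @ $24 + 144 @ $25 = $5,016
Sale 2 (512) [FIFO — oldest first]: 80 @ $25 + 194 @ $25 + 238 @ $28 = $13,514
Total COGS = $5,016 + $13,514 = $18,530
Ending inventory: 48 @ $28 + 265 @ $29 = $9,029
Check: goods available $27,559 = COGS $18,530 + ending $9,029

Ending inventory = $9,029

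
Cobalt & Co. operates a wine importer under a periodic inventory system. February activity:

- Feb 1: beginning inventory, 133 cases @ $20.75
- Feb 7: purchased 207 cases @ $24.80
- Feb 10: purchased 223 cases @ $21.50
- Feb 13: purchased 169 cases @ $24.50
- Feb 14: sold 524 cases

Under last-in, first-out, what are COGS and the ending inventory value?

COGS = $12,208.60; ending inventory = $4,619.75

Feb 14, 524 sold [LIFO — newest first]: 169 @ $24.50 + 223 @ $21.50 + 132 @ $24.80 = $12,208.60
Ending inventory: 133 @ $20.75 + 75 @ $24.80 = $4,619.75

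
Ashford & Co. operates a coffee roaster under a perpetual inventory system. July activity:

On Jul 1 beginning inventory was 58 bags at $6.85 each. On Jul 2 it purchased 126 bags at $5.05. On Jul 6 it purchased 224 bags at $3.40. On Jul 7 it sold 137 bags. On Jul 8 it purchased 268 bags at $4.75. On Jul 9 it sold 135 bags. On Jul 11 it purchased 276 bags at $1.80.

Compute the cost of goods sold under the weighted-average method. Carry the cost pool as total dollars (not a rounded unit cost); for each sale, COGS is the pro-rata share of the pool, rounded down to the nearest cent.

After Jul 1: 58 on hand, pool $397.30 (≈ $6.8500 each)
After Jul 2: 184 on hand, pool $1,033.60 (≈ $5.6174 each)
After Jul 6: 408 on hand, pool $1,795.20 (≈ $4.4000 each)
Jul 7, sell 137: 137/408 × $1,795.20 → $602.80
After Jul 8: 539 on hand, pool $2,465.40 (≈ $4.5740 each)
Jul 9, sell 135: 135/539 × $2,465.40 → $617.49
After Jul 11: 680 on hand, pool $2,344.71 (≈ $3.4481 each)
Total COGS = $602.80 + $617.49 = $1,220.29
Ending inventory (cost pool remaining) = $2,344.71

COGS = $1,220.29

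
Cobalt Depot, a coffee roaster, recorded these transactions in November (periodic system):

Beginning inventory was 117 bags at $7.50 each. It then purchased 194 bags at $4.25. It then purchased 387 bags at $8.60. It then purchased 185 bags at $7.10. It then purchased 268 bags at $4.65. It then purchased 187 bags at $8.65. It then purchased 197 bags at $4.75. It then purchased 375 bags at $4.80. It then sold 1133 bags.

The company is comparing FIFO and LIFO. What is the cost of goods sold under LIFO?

FIFO COGS: 117 @ $7.50 + 194 @ $4.25 + 387 @ $8.60 + 185 @ $7.10 + 250 @ $4.65 = $7,506.20
LIFO COGS: 375 @ $4.80 + 197 @ $4.75 + 187 @ $8.65 + 268 @ $4.65 + 106 @ $7.10 = $6,352.10

COGS = $6,352.10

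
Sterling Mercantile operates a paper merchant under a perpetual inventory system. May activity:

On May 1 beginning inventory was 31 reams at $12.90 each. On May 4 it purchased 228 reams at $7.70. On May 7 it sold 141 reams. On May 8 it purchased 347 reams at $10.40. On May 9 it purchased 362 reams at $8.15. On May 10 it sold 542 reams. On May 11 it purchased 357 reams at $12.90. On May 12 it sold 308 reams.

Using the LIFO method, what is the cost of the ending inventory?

Ending inventory = $3,438.70

May 7, 141 sold [LIFO — newest first]: 141 @ $7.70 = $1,085.70
May 10, 542 sold [LIFO — newest first]: 362 @ $8.15 + 180 @ $10.40 = $4,822.30
May 12, 308 sold [LIFO — newest first]: 308 @ $12.90 = $3,973.20
Total COGS = $1,085.70 + $4,822.30 + $3,973.20 = $9,881.20
Ending inventory: 31 @ $12.90 + 87 @ $7.70 + 167 @ $10.40 + 49 @ $12.90 = $3,438.70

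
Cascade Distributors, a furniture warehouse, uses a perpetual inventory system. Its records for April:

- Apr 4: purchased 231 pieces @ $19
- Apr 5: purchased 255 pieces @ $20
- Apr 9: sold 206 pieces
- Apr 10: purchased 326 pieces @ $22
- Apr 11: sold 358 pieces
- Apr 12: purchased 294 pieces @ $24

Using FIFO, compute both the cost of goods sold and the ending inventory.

COGS = $11,205; ending inventory = $12,512

Apr 9, 206 sold [FIFO — oldest first]: 206 @ $19 = $3,914
Apr 11, 358 sold [FIFO — oldest first]: 25 @ $19 + 255 @ $20 + 78 @ $22 = $7,291
Total COGS = $3,914 + $7,291 = $11,205
Ending inventory: 248 @ $22 + 294 @ $24 = $12,512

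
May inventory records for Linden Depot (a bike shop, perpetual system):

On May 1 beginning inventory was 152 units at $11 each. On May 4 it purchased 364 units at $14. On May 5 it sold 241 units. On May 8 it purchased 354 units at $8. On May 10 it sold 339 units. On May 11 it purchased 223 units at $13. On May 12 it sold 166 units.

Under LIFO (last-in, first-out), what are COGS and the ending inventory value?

COGS = $8,244; ending inventory = $4,255

May 5, 241 sold [LIFO — newest first]: 241 @ $14 = $3,374
May 10, 339 sold [LIFO — newest first]: 339 @ $8 = $2,712
May 12, 166 sold [LIFO — newest first]: 166 @ $13 = $2,158
Total COGS = $3,374 + $2,712 + $2,158 = $8,244
Ending inventory: 152 @ $11 + 123 @ $14 + 15 @ $8 + 57 @ $13 = $4,255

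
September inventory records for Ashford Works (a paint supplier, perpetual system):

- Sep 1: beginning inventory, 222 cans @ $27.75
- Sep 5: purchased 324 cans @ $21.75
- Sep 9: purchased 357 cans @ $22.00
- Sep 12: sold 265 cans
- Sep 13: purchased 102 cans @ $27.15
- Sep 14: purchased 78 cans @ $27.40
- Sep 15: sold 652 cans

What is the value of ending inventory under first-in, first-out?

Sep 12, 265 sold [FIFO — oldest first]: 222 @ $27.75 + 43 @ $21.75 = $7,095.75
Sep 15, 652 sold [FIFO — oldest first]: 281 @ $21.75 + 357 @ $22.00 + 14 @ $27.15 = $14,345.85
Total COGS = $7,095.75 + $14,345.85 = $21,441.60
Ending inventory: 88 @ $27.15 + 78 @ $27.40 = $4,526.40

Ending inventory = $4,526.40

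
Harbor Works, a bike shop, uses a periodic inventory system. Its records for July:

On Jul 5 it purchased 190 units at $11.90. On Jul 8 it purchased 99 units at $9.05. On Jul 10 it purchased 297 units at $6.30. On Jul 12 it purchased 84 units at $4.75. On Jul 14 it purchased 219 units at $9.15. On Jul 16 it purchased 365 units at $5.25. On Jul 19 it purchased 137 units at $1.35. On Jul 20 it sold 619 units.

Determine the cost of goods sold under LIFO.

Jul 20, 619 sold [LIFO — newest first]: 137 @ $1.35 + 365 @ $5.25 + 117 @ $9.15 = $3,171.75
Ending inventory: 190 @ $11.90 + 99 @ $9.05 + 297 @ $6.30 + 84 @ $4.75 + 102 @ $9.15 = $6,360.35

COGS = $3,171.75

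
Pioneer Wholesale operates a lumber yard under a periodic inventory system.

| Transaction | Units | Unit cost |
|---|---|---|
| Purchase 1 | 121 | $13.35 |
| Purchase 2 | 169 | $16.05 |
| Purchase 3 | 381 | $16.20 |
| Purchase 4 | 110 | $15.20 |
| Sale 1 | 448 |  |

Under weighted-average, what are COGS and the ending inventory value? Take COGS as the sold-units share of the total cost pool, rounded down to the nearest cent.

COGS = $6,982.14; ending inventory = $5,189.86

Sale 1, sell 448: 448/781 × $12,172.00 → $6,982.14
Ending inventory (cost pool remaining) = $5,189.86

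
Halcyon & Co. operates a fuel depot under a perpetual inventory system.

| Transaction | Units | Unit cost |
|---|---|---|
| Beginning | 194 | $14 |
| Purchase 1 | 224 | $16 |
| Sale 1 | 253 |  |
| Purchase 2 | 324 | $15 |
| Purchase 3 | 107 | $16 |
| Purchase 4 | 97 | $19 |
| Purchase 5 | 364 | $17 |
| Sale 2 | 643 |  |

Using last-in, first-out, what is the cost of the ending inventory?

Ending inventory = $6,045

Sale 1 (253) [LIFO — newest first]: 224 @ $16 + 29 @ $14 = $3,990
Sale 2 (643) [LIFO — newest first]: 364 @ $17 + 97 @ $19 + 107 @ $16 + 75 @ $15 = $10,868
Total COGS = $3,990 + $10,868 = $14,858
Ending inventory: 165 @ $14 + 249 @ $15 = $6,045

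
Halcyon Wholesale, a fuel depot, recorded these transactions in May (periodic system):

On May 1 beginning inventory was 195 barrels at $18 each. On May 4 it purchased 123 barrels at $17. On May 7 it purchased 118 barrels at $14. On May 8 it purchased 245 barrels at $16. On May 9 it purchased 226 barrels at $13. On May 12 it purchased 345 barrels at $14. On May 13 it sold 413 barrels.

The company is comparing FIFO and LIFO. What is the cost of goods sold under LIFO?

COGS = $5,714

FIFO COGS: 195 @ $18 + 123 @ $17 + 95 @ $14 = $6,931
LIFO COGS: 345 @ $14 + 68 @ $13 = $5,714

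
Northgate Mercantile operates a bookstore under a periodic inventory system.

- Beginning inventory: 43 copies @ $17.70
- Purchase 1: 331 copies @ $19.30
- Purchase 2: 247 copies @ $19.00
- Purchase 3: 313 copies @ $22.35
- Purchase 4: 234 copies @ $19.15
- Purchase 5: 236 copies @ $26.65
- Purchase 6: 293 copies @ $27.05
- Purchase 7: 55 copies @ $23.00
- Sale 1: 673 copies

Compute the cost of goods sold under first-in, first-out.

Sale 1 (673) [FIFO — oldest first]: 43 @ $17.70 + 331 @ $19.30 + 247 @ $19.00 + 52 @ $22.35 = $13,004.60
Ending inventory: 261 @ $22.35 + 234 @ $19.15 + 236 @ $26.65 + 293 @ $27.05 + 55 @ $23.00 = $25,794.50

COGS = $13,004.60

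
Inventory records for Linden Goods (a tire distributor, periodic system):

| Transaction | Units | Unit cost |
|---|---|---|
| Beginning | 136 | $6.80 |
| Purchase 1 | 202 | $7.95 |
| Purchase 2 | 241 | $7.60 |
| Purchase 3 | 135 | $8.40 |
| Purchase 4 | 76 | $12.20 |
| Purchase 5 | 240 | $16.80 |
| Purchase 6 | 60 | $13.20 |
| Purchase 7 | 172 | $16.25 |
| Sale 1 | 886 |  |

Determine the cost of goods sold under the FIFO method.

Sale 1 (886) [FIFO — oldest first]: 136 @ $6.80 + 202 @ $7.95 + 241 @ $7.60 + 135 @ $8.40 + 76 @ $12.20 + 96 @ $16.80 = $8,036.30
Ending inventory: 144 @ $16.80 + 60 @ $13.20 + 172 @ $16.25 = $6,006.20

COGS = $8,036.30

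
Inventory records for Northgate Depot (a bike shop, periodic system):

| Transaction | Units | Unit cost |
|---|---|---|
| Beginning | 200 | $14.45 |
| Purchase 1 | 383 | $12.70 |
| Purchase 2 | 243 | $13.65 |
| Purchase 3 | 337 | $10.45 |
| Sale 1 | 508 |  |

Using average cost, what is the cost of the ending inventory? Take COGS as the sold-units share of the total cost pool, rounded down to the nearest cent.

Sale 1, sell 508: 508/1163 × $14,592.70 → $6,374.11
Ending inventory (cost pool remaining) = $8,218.59

Ending inventory = $8,218.59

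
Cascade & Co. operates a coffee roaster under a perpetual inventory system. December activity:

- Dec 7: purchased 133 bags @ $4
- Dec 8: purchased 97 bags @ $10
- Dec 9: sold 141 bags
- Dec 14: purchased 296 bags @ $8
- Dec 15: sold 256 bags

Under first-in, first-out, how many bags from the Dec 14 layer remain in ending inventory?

Dec 9, 141 sold [FIFO — oldest first]: 133 @ $4 + 8 @ $10 = $612
Dec 15, 256 sold [FIFO — oldest first]: 89 @ $10 + 167 @ $8 = $2,226
Total COGS = $612 + $2,226 = $2,838
Ending inventory: 129 @ $8 = $1,032

129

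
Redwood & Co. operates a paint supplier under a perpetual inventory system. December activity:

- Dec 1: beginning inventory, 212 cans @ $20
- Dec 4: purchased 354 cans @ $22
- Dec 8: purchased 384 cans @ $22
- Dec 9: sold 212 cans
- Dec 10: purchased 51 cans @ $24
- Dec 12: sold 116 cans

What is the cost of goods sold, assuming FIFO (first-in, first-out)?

Dec 9, 212 sold [FIFO — oldest first]: 212 @ $20 = $4,240
Dec 12, 116 sold [FIFO — oldest first]: 116 @ $22 = $2,552
Total COGS = $4,240 + $2,552 = $6,792
Ending inventory: 238 @ $22 + 384 @ $22 + 51 @ $24 = $14,908
Check: goods available $21,700 = COGS $6,792 + ending $14,908

COGS = $6,792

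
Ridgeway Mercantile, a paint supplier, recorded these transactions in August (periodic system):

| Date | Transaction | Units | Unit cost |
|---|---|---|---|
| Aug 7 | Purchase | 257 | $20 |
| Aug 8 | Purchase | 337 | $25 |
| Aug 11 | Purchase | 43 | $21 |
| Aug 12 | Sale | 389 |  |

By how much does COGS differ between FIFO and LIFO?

FIFO COGS: 257 @ $20 + 132 @ $25 = $8,440
LIFO COGS: 43 @ $21 + 337 @ $25 + 9 @ $20 = $9,508
Difference = |$8,440 − $9,508| = $1,068

$1,068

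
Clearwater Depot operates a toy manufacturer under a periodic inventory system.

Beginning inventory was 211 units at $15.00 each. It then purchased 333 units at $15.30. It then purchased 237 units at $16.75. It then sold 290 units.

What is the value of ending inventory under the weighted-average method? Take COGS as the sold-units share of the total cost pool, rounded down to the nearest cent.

Ending inventory = $7,688.56

Sale 1, sell 290: 290/781 × $12,229.65 → $4,541.09
Ending inventory (cost pool remaining) = $7,688.56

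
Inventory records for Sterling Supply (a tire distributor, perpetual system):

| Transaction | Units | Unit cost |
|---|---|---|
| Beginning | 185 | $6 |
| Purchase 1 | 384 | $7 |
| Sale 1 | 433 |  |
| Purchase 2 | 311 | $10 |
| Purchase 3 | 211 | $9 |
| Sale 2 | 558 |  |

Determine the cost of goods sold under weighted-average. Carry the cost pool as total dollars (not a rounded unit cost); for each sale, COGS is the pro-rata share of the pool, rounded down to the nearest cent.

After Beginning: 185 on hand, pool $1,110.00 (≈ $6.0000 each)
After Purchase 1: 569 on hand, pool $3,798.00 (≈ $6.6749 each)
Sale 1, sell 433: 433/569 × $3,798.00 → $2,890.21
After Purchase 2: 447 on hand, pool $4,017.79 (≈ $8.9883 each)
After Purchase 3: 658 on hand, pool $5,916.79 (≈ $8.9921 each)
Sale 2, sell 558: 558/658 × $5,916.79 → $5,017.58
Total COGS = $2,890.21 + $5,017.58 = $7,907.79
Ending inventory (cost pool remaining) = $899.21

COGS = $7,907.79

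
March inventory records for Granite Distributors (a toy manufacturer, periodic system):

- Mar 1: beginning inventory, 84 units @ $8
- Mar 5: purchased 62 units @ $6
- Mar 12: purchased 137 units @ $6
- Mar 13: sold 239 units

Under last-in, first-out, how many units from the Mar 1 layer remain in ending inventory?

Mar 13, 239 sold [LIFO — newest first]: 137 @ $6 + 62 @ $6 + 40 @ $8 = $1,514
Ending inventory: 44 @ $8 = $352

44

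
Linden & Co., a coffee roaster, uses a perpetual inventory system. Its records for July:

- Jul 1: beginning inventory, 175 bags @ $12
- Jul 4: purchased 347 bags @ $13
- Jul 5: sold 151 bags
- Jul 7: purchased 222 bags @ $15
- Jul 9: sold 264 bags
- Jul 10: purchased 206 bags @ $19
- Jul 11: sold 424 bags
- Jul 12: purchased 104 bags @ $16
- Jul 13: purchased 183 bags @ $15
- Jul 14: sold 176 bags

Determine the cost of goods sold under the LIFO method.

Jul 5, 151 sold [LIFO — newest first]: 151 @ $13 = $1,963
Jul 9, 264 sold [LIFO — newest first]: 222 @ $15 + 42 @ $13 = $3,876
Jul 11, 424 sold [LIFO — newest first]: 206 @ $19 + 154 @ $13 + 64 @ $12 = $6,684
Jul 14, 176 sold [LIFO — newest first]: 176 @ $15 = $2,640
Total COGS = $1,963 + $3,876 + $6,684 + $2,640 = $15,163
Ending inventory: 111 @ $12 + 104 @ $16 + 7 @ $15 = $3,101
Check: goods available $18,264 = COGS $15,163 + ending $3,101

COGS = $15,163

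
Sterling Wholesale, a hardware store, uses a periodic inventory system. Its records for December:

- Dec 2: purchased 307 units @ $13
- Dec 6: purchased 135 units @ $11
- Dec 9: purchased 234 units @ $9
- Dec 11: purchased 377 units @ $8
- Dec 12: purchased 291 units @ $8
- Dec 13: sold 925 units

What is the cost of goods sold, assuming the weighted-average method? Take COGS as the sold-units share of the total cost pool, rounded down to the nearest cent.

COGS = $8,896.24

Dec 13, sell 925: 925/1344 × $12,926.00 → $8,896.24
Ending inventory (cost pool remaining) = $4,029.76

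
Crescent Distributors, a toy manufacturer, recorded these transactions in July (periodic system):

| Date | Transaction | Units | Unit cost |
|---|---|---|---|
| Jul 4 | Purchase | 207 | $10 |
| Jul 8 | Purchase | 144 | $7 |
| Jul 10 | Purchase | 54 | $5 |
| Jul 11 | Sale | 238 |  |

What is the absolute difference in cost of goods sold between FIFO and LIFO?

FIFO COGS: 207 @ $10 + 31 @ $7 = $2,287
LIFO COGS: 54 @ $5 + 144 @ $7 + 40 @ $10 = $1,678
Difference = |$2,287 − $1,678| = $609

$609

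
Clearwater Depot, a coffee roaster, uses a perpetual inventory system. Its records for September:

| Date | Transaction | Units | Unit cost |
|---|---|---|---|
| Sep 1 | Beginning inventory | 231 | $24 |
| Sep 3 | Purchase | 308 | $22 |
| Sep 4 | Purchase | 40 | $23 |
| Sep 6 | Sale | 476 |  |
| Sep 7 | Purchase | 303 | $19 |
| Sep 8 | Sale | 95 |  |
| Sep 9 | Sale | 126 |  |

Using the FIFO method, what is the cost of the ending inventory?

Sep 6, 476 sold [FIFO — oldest first]: 231 @ $24 + 245 @ $22 = $10,934
Sep 8, 95 sold [FIFO — oldest first]: 63 @ $22 + 32 @ $23 = $2,122
Sep 9, 126 sold [FIFO — oldest first]: 8 @ $23 + 118 @ $19 = $2,426
Total COGS = $10,934 + $2,122 + $2,426 = $15,482
Ending inventory: 185 @ $19 = $3,515

Ending inventory = $3,515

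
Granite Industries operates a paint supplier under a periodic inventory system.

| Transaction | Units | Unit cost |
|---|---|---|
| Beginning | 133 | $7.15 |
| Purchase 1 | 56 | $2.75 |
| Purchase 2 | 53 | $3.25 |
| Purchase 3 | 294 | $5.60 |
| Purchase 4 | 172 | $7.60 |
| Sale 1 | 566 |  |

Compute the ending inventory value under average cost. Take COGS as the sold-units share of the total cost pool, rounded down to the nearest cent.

Ending inventory = $848.56

Sale 1, sell 566: 566/708 × $4,230.80 → $3,382.24
Ending inventory (cost pool remaining) = $848.56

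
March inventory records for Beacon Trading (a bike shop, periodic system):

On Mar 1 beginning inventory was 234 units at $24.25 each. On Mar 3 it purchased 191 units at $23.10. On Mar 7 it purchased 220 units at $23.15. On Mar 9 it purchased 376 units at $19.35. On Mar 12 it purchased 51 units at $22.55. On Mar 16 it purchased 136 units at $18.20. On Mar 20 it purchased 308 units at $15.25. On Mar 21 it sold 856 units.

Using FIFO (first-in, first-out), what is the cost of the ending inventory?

Ending inventory = $11,515.00

Mar 21, 856 sold [FIFO — oldest first]: 234 @ $24.25 + 191 @ $23.10 + 220 @ $23.15 + 211 @ $19.35 = $19,262.45
Ending inventory: 165 @ $19.35 + 51 @ $22.55 + 136 @ $18.20 + 308 @ $15.25 = $11,515.00
Check: goods available $30,777.45 = COGS $19,262.45 + ending $11,515.00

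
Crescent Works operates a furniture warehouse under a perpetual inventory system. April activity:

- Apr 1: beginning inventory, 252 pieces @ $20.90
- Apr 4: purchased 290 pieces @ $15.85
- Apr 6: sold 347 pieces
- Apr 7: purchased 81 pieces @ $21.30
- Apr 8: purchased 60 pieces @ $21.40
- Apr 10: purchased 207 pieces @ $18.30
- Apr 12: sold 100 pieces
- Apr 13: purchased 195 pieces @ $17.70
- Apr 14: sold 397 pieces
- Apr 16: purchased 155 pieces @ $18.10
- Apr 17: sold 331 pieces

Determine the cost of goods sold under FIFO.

Apr 6, 347 sold [FIFO — oldest first]: 252 @ $20.90 + 95 @ $15.85 = $6,772.55
Apr 12, 100 sold [FIFO — oldest first]: 100 @ $15.85 = $1,585.00
Apr 14, 397 sold [FIFO — oldest first]: 95 @ $15.85 + 81 @ $21.30 + 60 @ $21.40 + 161 @ $18.30 = $7,461.35
Apr 17, 331 sold [FIFO — oldest first]: 46 @ $18.30 + 195 @ $17.70 + 90 @ $18.10 = $5,922.30
Total COGS = $6,772.55 + $1,585.00 + $7,461.35 + $5,922.30 = $21,741.20
Ending inventory: 65 @ $18.10 = $1,176.50
Check: goods available $22,917.70 = COGS $21,741.20 + ending $1,176.50

COGS = $21,741.20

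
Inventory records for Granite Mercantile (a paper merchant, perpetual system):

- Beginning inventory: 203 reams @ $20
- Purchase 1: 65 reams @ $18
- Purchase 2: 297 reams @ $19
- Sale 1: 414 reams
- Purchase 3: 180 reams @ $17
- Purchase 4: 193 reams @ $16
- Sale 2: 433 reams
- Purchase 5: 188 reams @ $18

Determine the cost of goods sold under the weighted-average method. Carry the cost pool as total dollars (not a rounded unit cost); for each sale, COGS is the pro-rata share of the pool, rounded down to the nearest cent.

COGS = $15,448.66

After Beginning: 203 on hand, pool $4,060.00 (≈ $20.0000 each)
After Purchase 1: 268 on hand, pool $5,230.00 (≈ $19.5149 each)
After Purchase 2: 565 on hand, pool $10,873.00 (≈ $19.2442 each)
Sale 1, sell 414: 414/565 × $10,873.00 → $7,967.11
After Purchase 3: 331 on hand, pool $5,965.89 (≈ $18.0238 each)
After Purchase 4: 524 on hand, pool $9,053.89 (≈ $17.2784 each)
Sale 2, sell 433: 433/524 × $9,053.89 → $7,481.55
After Purchase 5: 279 on hand, pool $4,956.34 (≈ $17.7647 each)
Total COGS = $7,967.11 + $7,481.55 = $15,448.66
Ending inventory (cost pool remaining) = $4,956.34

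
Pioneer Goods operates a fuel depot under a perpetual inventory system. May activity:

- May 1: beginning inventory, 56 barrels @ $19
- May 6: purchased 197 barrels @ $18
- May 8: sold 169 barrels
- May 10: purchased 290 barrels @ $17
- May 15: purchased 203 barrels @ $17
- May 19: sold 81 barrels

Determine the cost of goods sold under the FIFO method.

COGS = $4,556

May 8, 169 sold [FIFO — oldest first]: 56 @ $19 + 113 @ $18 = $3,098
May 19, 81 sold [FIFO — oldest first]: 81 @ $18 = $1,458
Total COGS = $3,098 + $1,458 = $4,556
Ending inventory: 3 @ $18 + 290 @ $17 + 203 @ $17 = $8,435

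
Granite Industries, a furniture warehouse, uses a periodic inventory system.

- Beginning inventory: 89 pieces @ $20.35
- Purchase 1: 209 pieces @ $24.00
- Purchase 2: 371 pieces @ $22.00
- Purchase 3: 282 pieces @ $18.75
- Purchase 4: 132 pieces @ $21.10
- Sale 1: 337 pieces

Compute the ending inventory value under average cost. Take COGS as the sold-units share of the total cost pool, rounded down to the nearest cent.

Ending inventory = $15,885.64

Sale 1, sell 337: 337/1083 × $23,061.85 → $7,176.21
Ending inventory (cost pool remaining) = $15,885.64
Check: goods available $23,061.85 = COGS $7,176.21 + ending $15,885.64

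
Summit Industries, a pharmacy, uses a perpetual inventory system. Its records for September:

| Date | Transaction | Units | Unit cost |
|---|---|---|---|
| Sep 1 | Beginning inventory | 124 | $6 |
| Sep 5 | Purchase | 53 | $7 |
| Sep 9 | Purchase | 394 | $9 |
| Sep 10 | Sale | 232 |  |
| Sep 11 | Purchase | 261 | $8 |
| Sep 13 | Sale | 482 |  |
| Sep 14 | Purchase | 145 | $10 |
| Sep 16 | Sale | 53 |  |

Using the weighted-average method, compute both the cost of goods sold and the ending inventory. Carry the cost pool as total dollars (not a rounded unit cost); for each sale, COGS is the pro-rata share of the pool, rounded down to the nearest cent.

After Sep 1: 124 on hand, pool $744.00 (≈ $6.0000 each)
After Sep 5: 177 on hand, pool $1,115.00 (≈ $6.2994 each)
After Sep 9: 571 on hand, pool $4,661.00 (≈ $8.1629 each)
Sep 10, sell 232: 232/571 × $4,661.00 → $1,893.78
After Sep 11: 600 on hand, pool $4,855.22 (≈ $8.0920 each)
Sep 13, sell 482: 482/600 × $4,855.22 → $3,900.36
After Sep 14: 263 on hand, pool $2,404.86 (≈ $9.1440 each)
Sep 16, sell 53: 53/263 × $2,404.86 → $484.62
Total COGS = $1,893.78 + $3,900.36 + $484.62 = $6,278.76
Ending inventory (cost pool remaining) = $1,920.24
Check: goods available $8,199.00 = COGS $6,278.76 + ending $1,920.24

COGS = $6,278.76; ending inventory = $1,920.24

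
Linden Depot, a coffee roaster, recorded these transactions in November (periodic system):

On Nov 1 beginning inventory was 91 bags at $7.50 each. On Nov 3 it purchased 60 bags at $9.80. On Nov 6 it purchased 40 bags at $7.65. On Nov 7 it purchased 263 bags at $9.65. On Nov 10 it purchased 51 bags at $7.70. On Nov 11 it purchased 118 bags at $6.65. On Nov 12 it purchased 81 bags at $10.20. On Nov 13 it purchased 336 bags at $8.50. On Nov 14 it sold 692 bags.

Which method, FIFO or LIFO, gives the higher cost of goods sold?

FIFO

FIFO COGS: 91 @ $7.50 + 60 @ $9.80 + 40 @ $7.65 + 263 @ $9.65 + 51 @ $7.70 + 118 @ $6.65 + 69 @ $10.20 = $5,995.65
LIFO COGS: 336 @ $8.50 + 81 @ $10.20 + 118 @ $6.65 + 51 @ $7.70 + 106 @ $9.65 = $5,882.50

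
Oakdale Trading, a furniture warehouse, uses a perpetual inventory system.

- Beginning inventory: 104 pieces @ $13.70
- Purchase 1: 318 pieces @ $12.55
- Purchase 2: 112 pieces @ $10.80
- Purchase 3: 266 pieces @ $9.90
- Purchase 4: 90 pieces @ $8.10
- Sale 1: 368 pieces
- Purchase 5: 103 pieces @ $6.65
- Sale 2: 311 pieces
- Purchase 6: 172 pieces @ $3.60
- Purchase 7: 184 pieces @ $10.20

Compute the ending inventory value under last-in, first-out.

Sale 1 (368) [LIFO — newest first]: 90 @ $8.10 + 266 @ $9.90 + 12 @ $10.80 = $3,492.00
Sale 2 (311) [LIFO — newest first]: 103 @ $6.65 + 100 @ $10.80 + 108 @ $12.55 = $3,120.35
Total COGS = $3,492.00 + $3,120.35 = $6,612.35
Ending inventory: 104 @ $13.70 + 210 @ $12.55 + 172 @ $3.60 + 184 @ $10.20 = $6,556.30

Ending inventory = $6,556.30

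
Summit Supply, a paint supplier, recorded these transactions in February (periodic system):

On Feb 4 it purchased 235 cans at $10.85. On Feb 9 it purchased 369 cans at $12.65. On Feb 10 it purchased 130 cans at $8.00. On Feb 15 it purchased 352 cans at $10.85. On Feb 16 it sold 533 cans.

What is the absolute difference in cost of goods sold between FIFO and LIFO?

$815.10

FIFO COGS: 235 @ $10.85 + 298 @ $12.65 = $6,319.45
LIFO COGS: 352 @ $10.85 + 130 @ $8.00 + 51 @ $12.65 = $5,504.35
Difference = |$6,319.45 − $5,504.35| = $815.10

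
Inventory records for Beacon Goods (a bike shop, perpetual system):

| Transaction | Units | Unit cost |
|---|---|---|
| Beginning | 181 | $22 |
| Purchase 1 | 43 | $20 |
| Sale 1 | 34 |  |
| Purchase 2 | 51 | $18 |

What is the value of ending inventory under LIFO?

Ending inventory = $5,080

Sale 1 (34) [LIFO — newest first]: 34 @ $20 = $680
Ending inventory: 181 @ $22 + 9 @ $20 + 51 @ $18 = $5,080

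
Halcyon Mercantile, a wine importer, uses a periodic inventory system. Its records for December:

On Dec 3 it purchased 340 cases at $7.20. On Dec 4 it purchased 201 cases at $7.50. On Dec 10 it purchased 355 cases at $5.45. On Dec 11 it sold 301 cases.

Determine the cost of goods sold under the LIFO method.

COGS = $1,640.45

Dec 11, 301 sold [LIFO — newest first]: 301 @ $5.45 = $1,640.45
Ending inventory: 340 @ $7.20 + 201 @ $7.50 + 54 @ $5.45 = $4,249.80
Check: goods available $5,890.25 = COGS $1,640.45 + ending $4,249.80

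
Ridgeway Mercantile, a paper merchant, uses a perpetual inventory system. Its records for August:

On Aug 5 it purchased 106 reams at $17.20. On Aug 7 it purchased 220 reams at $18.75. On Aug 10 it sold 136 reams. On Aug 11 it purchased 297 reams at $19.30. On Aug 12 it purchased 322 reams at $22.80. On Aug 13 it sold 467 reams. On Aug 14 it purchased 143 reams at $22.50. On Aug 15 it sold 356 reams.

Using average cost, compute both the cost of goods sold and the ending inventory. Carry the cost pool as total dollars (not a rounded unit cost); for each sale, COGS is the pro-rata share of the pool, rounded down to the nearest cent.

COGS = $19,523.78; ending inventory = $2,715.62

After Aug 5: 106 on hand, pool $1,823.20 (≈ $17.2000 each)
After Aug 7: 326 on hand, pool $5,948.20 (≈ $18.2460 each)
Aug 10, sell 136: 136/326 × $5,948.20 → $2,481.45
After Aug 11: 487 on hand, pool $9,198.85 (≈ $18.8888 each)
After Aug 12: 809 on hand, pool $16,540.45 (≈ $20.4456 each)
Aug 13, sell 467: 467/809 × $16,540.45 → $9,548.07
After Aug 14: 485 on hand, pool $10,209.88 (≈ $21.0513 each)
Aug 15, sell 356: 356/485 × $10,209.88 → $7,494.26
Total COGS = $2,481.45 + $9,548.07 + $7,494.26 = $19,523.78
Ending inventory (cost pool remaining) = $2,715.62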